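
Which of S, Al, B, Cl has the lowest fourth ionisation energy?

S

IE_4 is the cost of taking one more electron from the +3 cation: S³⁺ still has 3 valence electrons; Al³⁺ is the bare [Ne] core; B³⁺ is the bare [He] core; Cl³⁺ still has 4 valence electrons.
Core electrons are held far more tightly than valence electrons, so Al and B top the IE_4 order.
Valence configurations: S³⁺ [Ne]3s²3p¹, Cl³⁺ [Ne]3s²3p².
The numbers (kJ/mol): S 4556, Al 11577, B 25026, Cl 5159.
Putting it together, IE_4: S < Cl < Al < B.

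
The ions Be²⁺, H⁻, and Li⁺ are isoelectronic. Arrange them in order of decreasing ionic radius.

H⁻ > Li⁺ > Be²⁺

All of these have 2 electrons, so size is governed by nuclear charge alone: the more protons, the stronger the pull on the same electron cloud, and the smaller the ion.
Nuclear charges: Be²⁺ (Z=4), Li⁺ (Z=3), H⁻ (Z=1).
Largest to smallest: H⁻ > Li⁺ > Be²⁺.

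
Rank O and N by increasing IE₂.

N < O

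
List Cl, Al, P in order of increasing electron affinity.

Al is in period 3, group 13; P is in period 3, group 15; Cl is in period 3, group 17.
Atoms with high Z_eff and room in the valence shell (especially the halogens) have the most exothermic electron affinities.
All lie in period 3, so electron affinity increases left to right.
So from lowest to highest: Al < P < Cl.

Al < P < Cl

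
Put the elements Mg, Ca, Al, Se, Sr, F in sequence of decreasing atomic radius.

F is in period 2, group 17; Mg is in period 3, group 2; Al is in period 3, group 13; Ca is in period 4, group 2; Se is in period 4, group 16; Sr is in period 5, group 2.
Radius decreases left→right (rising Z_eff, same n) and increases top→bottom (higher n).
Here both period and group differ, so the two effects have to be weighed against each other.
Se > F: relative to F, both the across-period and down-group shifts push Se's atomic radius up.
Al > Se: the two effects oppose for this pair; the across-period effect wins (126 vs 116 pm).
Mg > Al: both are in period 3; the period trend gives Mg the larger value.
Ca > Mg: Ca sits below Mg in group 2, so the down-group effect alone puts Ca larger.
Sr > Ca: Sr sits below Ca in group 2, so the down-group effect alone puts Sr larger.
Approximate values (pm): F 64, Mg 139, Al 126, Ca 171, Se 116, Sr 185.
So from largest to smallest: Sr > Ca > Mg > Al > Se > F.

Sr > Ca > Mg > Al > Se > F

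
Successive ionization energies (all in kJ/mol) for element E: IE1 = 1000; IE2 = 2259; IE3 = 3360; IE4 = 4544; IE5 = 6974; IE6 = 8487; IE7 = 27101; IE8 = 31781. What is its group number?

Group 16

Look for the largest jump between consecutive ionization energies: IE7/IE6 ≈ 3.2, far larger than any earlier ratio.
That jump marks the point where a core electron is being removed. So the atom has 6 valence electrons.
A main-group element with 6 valence electrons is in group 16.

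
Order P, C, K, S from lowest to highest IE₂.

The second ionization energy removes an electron from the +1 ion. For each element: P⁺ still has 4 valence electrons; C⁺ still has 3 valence electrons; K⁺ is the bare [Ar] core; S⁺ still has 5 valence electrons.
Pulling an electron out of a noble-gas core costs far more than removing a remaining valence electron, so K sits at the high end of IE_2.
Valence configurations: P⁺ [Ne]3s²3p², C⁺ [He]2s²2p¹, S⁺ [Ne]3s²3p³.
The numbers (kJ/mol): P 1907, C 2353, K 3052, S 2252.
Hence IE_2: P < S < C < K.

P < S < C < K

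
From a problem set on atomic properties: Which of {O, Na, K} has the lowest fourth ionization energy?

Consider each +3 ion: O³⁺ still has 3 valence electrons; Na³⁺ is already 2 electrons into the core; K³⁺ is already 2 electrons into the core.
Usually core removal costs more than valence removal, but here the competition is close: a tightly held n=2 valence electron can cost more to remove than an n=3 core electron, so the actual values have to decide it.
Approximate IE_4 values (kJ/mol): O 7469, Na 9543, K 5877.
So the fourth ionization energies run K < O < Na.

K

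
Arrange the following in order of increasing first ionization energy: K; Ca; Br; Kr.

K < Ca < Br < Kr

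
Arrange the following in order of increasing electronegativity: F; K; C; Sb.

EN rises left→right (higher Z_eff, smaller atoms) and falls top→bottom (larger, more shielded atoms).
Here both period and group differ, so the two effects have to be weighed against each other.
Sb > K: the two effects oppose for this pair; the across-period effect wins (2.05 vs 0.82).
C > Sb: period and group pull opposite ways; the down-group shift dominates (2.55 vs 2.05).
F > C: both are in period 2; the period trend gives F the larger value.
Approximate values (Pauling): C 2.55, F 3.98, K 0.82, Sb 2.05.
So from lowest to highest: K < Sb < C < F.

K < Sb < C < F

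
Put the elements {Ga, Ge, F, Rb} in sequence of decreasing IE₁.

F is in period 2, group 17; Ga is in period 4, group 13; Ge is in period 4, group 14; Rb is in period 5, group 1.
First ionization energy rises across a period (greater Z_eff holds electrons more tightly) and falls down a group (valence electrons are farther from the nucleus).
Here both period and group differ, so the two effects have to be weighed against each other.
Ga > Rb: relative to Rb, both the across-period and down-group shifts push Ga's first ionization energy up.
Ge > Ga: Ge lies to the right of Ga in period 4, so the across-period effect alone puts Ge higher.
F > Ge: both effects reinforce here, so F is clearly the higher of the two.
Tabulated first ionization energy (kJ/mol): F 1681, Ga 579, Ge 762, Rb 403.
So from highest to lowest: F > Ge > Ga > Rb.

F, Ge, Ga, Rb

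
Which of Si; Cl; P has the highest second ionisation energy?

The second ionization energy removes an electron from the +1 ion. For each element: Si⁺ still has 3 valence electrons; Cl⁺ still has 6 valence electrons; P⁺ still has 4 valence electrons.
All are still removing valence electrons, so compare the +1 ions as you would atoms: IE_2 generally rises across a period (higher Z_eff) and falls down a group (larger shell), subject to the usual subshell exceptions.
Valence configurations: Si⁺ [Ne]3s²3p¹, Cl⁺ [Ne]3s²3p⁴, P⁺ [Ne]3s²3p².
Approximate IE_2 values (kJ/mol): Si 1577, Cl 2298, P 1907.
So the second ionization energies run Si < P < Cl.

Cl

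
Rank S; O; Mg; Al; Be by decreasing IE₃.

After 2 electrons have been removed, what remains? S²⁺ still has 4 valence electrons; O²⁺ still has 4 valence electrons; Mg²⁺ is the bare [Ne] core; Al²⁺ still has 1 valence electron; Be²⁺ is the bare [He] core.
Breaking into a closed-shell core is much more expensive than removing a leftover valence electron — Mg and Be have the largest IE_3 here.
Valence configurations: S²⁺ [Ne]3s²3p², O²⁺ [He]2s²2p², Al²⁺ [Ne]3s¹.
The numbers (kJ/mol): S 3357, O 5300, Mg 7733, Al 2745, Be 14849.
So the third ionization energies run Al < S < O < Mg < Be.

Be > Mg > O > S > Al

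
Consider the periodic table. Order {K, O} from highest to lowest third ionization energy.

The third ionization energy removes an electron from the +2 ion. For each element: K²⁺ is already 1 electron into the core; O²⁺ still has 4 valence electrons.
Usually core removal costs more than valence removal, but here the competition is close: a tightly held n=2 valence electron can cost more to remove than an n=3 core electron, so the actual values have to decide it.
Approximate IE_3 values (kJ/mol): K 4420, O 5300.
Overall IE_3 order: K < O.

O > K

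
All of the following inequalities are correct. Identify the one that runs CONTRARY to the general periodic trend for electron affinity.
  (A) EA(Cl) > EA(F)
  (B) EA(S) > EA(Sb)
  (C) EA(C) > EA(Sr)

The general trend: electron affinity increases across a period and decreases down a group.
(A) Cl (period 3, group 17) vs F (period 2, group 17): the stated order contradicts the simple trend.
(B) S (period 3, group 16) vs Sb (period 5, group 15): the stated order agrees with the simple trend.
(C) C (period 2, group 14) vs Sr (period 5, group 2): the stated order agrees with the simple trend.
The exception is (A): F's small 2p subshell makes the incoming electron feel strong e⁻–e⁻ repulsion, so Cl actually releases more energy on gaining an electron.

(A)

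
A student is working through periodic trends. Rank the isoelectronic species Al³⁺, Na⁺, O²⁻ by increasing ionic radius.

Al³⁺, Na⁺, O²⁻

All of these have 10 electrons, so size is governed by nuclear charge alone: the more protons, the stronger the pull on the same electron cloud, and the smaller the ion.
Nuclear charges: Al³⁺ (Z=13), Na⁺ (Z=11), O²⁻ (Z=8).
Smallest to largest: Al³⁺ < Na⁺ < O²⁻.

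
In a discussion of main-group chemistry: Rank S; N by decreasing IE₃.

N > S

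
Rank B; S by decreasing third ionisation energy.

B, S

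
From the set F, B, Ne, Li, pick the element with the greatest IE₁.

Ne

First ionization energy rises across a period (greater Z_eff holds electrons more tightly) and falls down a group (valence electrons are farther from the nucleus).
All lie in period 2, so first ionization energy increases left to right.
The greatest IE₁ among these belongs to Ne.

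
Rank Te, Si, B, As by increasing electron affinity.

B < As < Si < Te

B is in period 2, group 13; Si is in period 3, group 14; As is in period 4, group 15; Te is in period 5, group 16.
EA tends to increase across a period and decrease down a group, though the pattern is less regular than for IE or radius.
A diagonal step moves right (one effect) and down (the opposite effect) at once.
As > B: the two effects oppose for this pair; the across-period effect wins (78 vs 27 kJ/mol).
Si > As: period and group pull opposite ways; the down-group shift dominates (134 vs 78 kJ/mol).
Te > Si: the two effects oppose for this pair; the across-period effect wins (190 vs 134 kJ/mol).
Approximate values (kJ/mol): B 27, Si 134, As 78, Te 190.
So from lowest to highest: B < As < Si < Te.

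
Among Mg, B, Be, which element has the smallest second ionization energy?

Mg

The second ionization energy removes an electron from the +1 ion. For each element: Mg⁺ still has 1 valence electron; B⁺ still has 2 valence electrons; Be⁺ still has 1 valence electron.
All are still removing valence electrons, so compare the +1 ions as you would atoms: IE_2 generally rises across a period (higher Z_eff) and falls down a group (larger shell), subject to the usual subshell exceptions.
Valence configurations: Mg⁺ [Ne]3s¹, B⁺ [He]2s², Be⁺ [He]2s¹.
The numbers (kJ/mol): Mg 1451, B 2427, Be 1757.
Hence IE_2: Mg < Be < B.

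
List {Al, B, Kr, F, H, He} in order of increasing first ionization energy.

H is in period 1, group 1; He is in period 1, group 18; B is in period 2, group 13; F is in period 2, group 17; Al is in period 3, group 13; Kr is in period 4, group 18.
First ionization energy rises across a period (greater Z_eff holds electrons more tightly) and falls down a group (valence electrons are farther from the nucleus).
These span different periods and groups, so the two trends combine.
B > Al: they share group 13; the group trend gives B the larger value.
H > B: period and group pull opposite ways; the down-group shift dominates (1312 vs 801 kJ/mol).
Kr > H: the two effects oppose for this pair; the across-period effect wins (1351 vs 1312 kJ/mol).
F > Kr: the two effects oppose for this pair; the down-group effect wins (1681 vs 1351 kJ/mol).
He > F: relative to F, both the across-period and down-group shifts push He's first ionization energy up.
For reference (kJ/mol): H 1312, He 2372, B 801, F 1681, Al 578, Kr 1351.
So from lowest to highest: Al < B < H < Kr < F < He.

Al < B < H < Kr < F < He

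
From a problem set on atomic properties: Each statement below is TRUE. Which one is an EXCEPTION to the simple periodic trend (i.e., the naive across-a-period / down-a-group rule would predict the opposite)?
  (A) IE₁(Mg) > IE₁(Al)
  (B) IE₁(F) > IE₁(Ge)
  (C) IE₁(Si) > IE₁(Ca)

The general trend: first ionization energy increases across a period and decreases down a group.
(A) Mg (period 3, group 2) vs Al (period 3, group 13): the stated order contradicts the simple trend.
(B) F (period 2, group 17) vs Ge (period 4, group 14): the stated order agrees with the simple trend.
(C) Si (period 3, group 14) vs Ca (period 4, group 2): the stated order agrees with the simple trend.
The exception is (A): Al's single 3p electron is easier to remove than one from Mg's filled 3s².

(A)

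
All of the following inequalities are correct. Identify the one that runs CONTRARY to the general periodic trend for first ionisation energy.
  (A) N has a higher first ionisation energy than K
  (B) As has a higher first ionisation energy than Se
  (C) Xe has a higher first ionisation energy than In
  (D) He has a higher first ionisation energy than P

(B)

The general trend: first ionisation energy increases across a period and decreases down a group.
(A) N (period 2, group 15) vs K (period 4, group 1): the stated order agrees with the simple trend.
(B) As (period 4, group 15) vs Se (period 4, group 16): the stated order contradicts the simple trend.
(C) Xe (period 5, group 18) vs In (period 5, group 13): the stated order agrees with the simple trend.
(D) He (period 1, group 18) vs P (period 3, group 15): the stated order agrees with the simple trend.
The exception is (B): Se (4p⁴) ionizes more easily than half-filled As (4p³).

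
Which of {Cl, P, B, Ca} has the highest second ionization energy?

B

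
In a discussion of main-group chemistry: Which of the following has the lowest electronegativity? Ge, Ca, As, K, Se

K

K is in period 4, group 1; Ca is in period 4, group 2; Ge is in period 4, group 14; As is in period 4, group 15; Se is in period 4, group 16.
EN rises left→right (higher Z_eff, smaller atoms) and falls top→bottom (larger, more shielded atoms).
All lie in period 4, so electronegativity increases left to right.
The lowest electronegativity among these belongs to K.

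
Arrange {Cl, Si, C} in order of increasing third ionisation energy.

Consider each +2 ion: Cl²⁺ still has 5 valence electrons; Si²⁺ still has 2 valence electrons; C²⁺ still has 2 valence electrons.
All are still removing valence electrons, so compare the +2 ions as you would atoms: IE_3 generally rises across a period (higher Z_eff) and falls down a group (larger shell), subject to the usual subshell exceptions.
Valence configurations: Cl²⁺ [Ne]3s²3p³, Si²⁺ [Ne]3s², C²⁺ [He]2s².
The numbers (kJ/mol): Cl 3822, Si 3232, C 4620.
So the third ionization energies run Si < Cl < C.

Si < Cl < C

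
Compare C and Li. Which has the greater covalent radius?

Li

Li is in period 2, group 1; C is in period 2, group 14.
Moving right in a period, electrons are added to the same shell under a stronger nuclear pull, so atoms get smaller; moving down, a new shell is opened and atoms get larger.
All lie in period 2, so atomic radius increases right to left.
So Li has the greater covalent radius (Li > C).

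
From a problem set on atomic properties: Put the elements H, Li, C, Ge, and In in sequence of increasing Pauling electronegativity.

Li < In < Ge < H < C

H is in period 1, group 1; Li is in period 2, group 1; C is in period 2, group 14; Ge is in period 4, group 14; In is in period 5, group 13.
Electronegativity increases across a period and decreases down a group, tracking effective nuclear charge and atomic size.
Here both period and group differ, so the two effects have to be weighed against each other.
In > Li: the two effects oppose for this pair; the across-period effect wins (1.78 vs 0.98).
Ge > In: both effects reinforce here, so Ge is clearly the higher of the two.
H > Ge: period and group pull opposite ways; the down-group shift dominates (2.20 vs 2.01).
C > H: the two effects oppose for this pair; the across-period effect wins (2.55 vs 2.20).
For reference (Pauling): H 2.20, Li 0.98, C 2.55, Ge 2.01, In 1.78.
So from lowest to highest: Li < In < Ge < H < C.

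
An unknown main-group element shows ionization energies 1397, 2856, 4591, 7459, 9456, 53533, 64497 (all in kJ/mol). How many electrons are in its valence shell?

Look for the largest jump between consecutive ionization energies: IE6/IE5 ≈ 5.7, far larger than any earlier ratio.
That jump marks the point where a core electron is being removed. So the atom has 5 valence electrons.

5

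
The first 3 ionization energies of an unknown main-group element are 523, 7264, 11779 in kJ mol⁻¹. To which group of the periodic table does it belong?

Group 1

Look for the largest jump between consecutive ionization energies: IE2/IE1 ≈ 13.9, far larger than any earlier ratio.
That jump marks the point where a core electron is being removed. So the atom has 1 valence electron.
A main-group element with 1 valence electron is in group 1.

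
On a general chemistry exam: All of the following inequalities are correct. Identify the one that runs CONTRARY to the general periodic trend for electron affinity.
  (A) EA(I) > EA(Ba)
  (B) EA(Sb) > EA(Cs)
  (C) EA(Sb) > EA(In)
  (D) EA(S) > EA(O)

The general trend: electron affinity increases across a period and decreases down a group.
(A) I (period 5, group 17) vs Ba (period 6, group 2): the stated order agrees with the simple trend.
(B) Sb (period 5, group 15) vs Cs (period 6, group 1): the stated order agrees with the simple trend.
(C) Sb (period 5, group 15) vs In (period 5, group 13): the stated order agrees with the simple trend.
(D) S (period 3, group 16) vs O (period 2, group 16): the stated order contradicts the simple trend.
The exception is (D): the compact 2p subshell of O repels the added electron more than S's larger 3p does.

(D)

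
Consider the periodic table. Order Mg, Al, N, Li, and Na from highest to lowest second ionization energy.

Li, Na, N, Al, Mg

After 1 electron has been removed, what remains? Mg⁺ still has 1 valence electron; Al⁺ still has 2 valence electrons; N⁺ still has 4 valence electrons; Li⁺ is the bare [He] core; Na⁺ is the bare [Ne] core.
Core electrons are held far more tightly than valence electrons, so Na and Li top the IE_2 order.
Valence configurations: Mg⁺ [Ne]3s¹, Al⁺ [Ne]3s², N⁺ [He]2s²2p².
Approximate IE_2 values (kJ/mol): Mg 1451, Al 1817, N 2856, Li 7298, Na 4562.
Overall IE_2 order: Mg < Al < N < Na < Li.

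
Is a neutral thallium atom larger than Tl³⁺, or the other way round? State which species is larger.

Tl

Forming Tl³⁺ removes 3 electrons from Tl. Fewer electrons for the same nuclear charge means less shielding and a higher Z_eff on the remaining electrons, and for main-group metals the entire outer shell is lost.
A cation is smaller than its parent atom: Tl³⁺ < Tl.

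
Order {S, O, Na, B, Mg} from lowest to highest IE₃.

S < B < O < Na < Mg

IE_3 is the cost of taking one more electron from the +2 cation: S²⁺ still has 4 valence electrons; O²⁺ still has 4 valence electrons; Na²⁺ is already 1 electron into the core; B²⁺ still has 1 valence electron; Mg²⁺ is the bare [Ne] core.
Core electrons are held far more tightly than valence electrons, so Na and Mg top the IE_3 order.
Valence configurations: S²⁺ [Ne]3s²3p², O²⁺ [He]2s²2p², B²⁺ [He]2s¹.
Tabulated IE_3 (kJ/mol): S 3357, O 5300, Na 6910, B 3660, Mg 7733.
Hence IE_3: S < B < O < Na < Mg.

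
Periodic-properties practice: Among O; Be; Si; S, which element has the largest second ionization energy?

O

After 1 electron has been removed, what remains? O⁺ still has 5 valence electrons; Be⁺ still has 1 valence electron; Si⁺ still has 3 valence electrons; S⁺ still has 5 valence electrons.
All are still removing valence electrons, so compare the +1 ions as you would atoms: IE_2 generally rises across a period (higher Z_eff) and falls down a group (larger shell), subject to the usual subshell exceptions.
Valence configurations: O⁺ [He]2s²2p³, Be⁺ [He]2s¹, Si⁺ [Ne]3s²3p¹, S⁺ [Ne]3s²3p³.
Tabulated IE_2 (kJ/mol): O 3388, Be 1757, Si 1577, S 2252.
So the second ionization energies run Si < Be < S < O.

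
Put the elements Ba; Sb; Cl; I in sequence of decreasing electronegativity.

Cl > I > Sb > Ba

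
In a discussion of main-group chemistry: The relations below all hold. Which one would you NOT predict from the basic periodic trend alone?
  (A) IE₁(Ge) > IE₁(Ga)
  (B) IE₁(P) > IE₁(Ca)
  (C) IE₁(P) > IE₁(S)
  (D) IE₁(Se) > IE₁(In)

(C)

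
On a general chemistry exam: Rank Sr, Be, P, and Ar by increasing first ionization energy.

Sr, Be, P, Ar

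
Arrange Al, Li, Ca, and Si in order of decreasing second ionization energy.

After 1 electron has been removed, what remains? Al⁺ still has 2 valence electrons; Li⁺ is the bare [He] core; Ca⁺ still has 1 valence electron; Si⁺ still has 3 valence electrons.
Pulling an electron out of a noble-gas core costs far more than removing a remaining valence electron, so Li sits at the high end of IE_2.
Valence configurations: Al⁺ [Ne]3s², Ca⁺ [Ar]4s¹, Si⁺ [Ne]3s²3p¹.
Si⁺ loses a lone 3p electron whereas Al⁺ must break into a filled 3s² pair, so IE_2(Al) > IE_2(Si) even though Si has the higher nuclear charge.
Approximate IE_2 values (kJ/mol): Al 1817, Li 7298, Ca 1145, Si 1577.
So the second ionization energies run Ca < Si < Al < Li.

Li, Al, Si, Ca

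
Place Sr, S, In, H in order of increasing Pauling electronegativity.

Sr < In < H < S

H is in period 1, group 1; S is in period 3, group 16; Sr is in period 5, group 2; In is in period 5, group 13.
Electronegativity increases across a period and decreases down a group, tracking effective nuclear charge and atomic size.
These span different periods and groups, so the two trends combine.
In > Sr: In lies to the right of Sr in period 5, so the across-period effect alone puts In higher.
H > In: period and group pull opposite ways; the down-group shift dominates (2.20 vs 1.78).
S > H: the two effects oppose for this pair; the across-period effect wins (2.58 vs 2.20).
For reference (Pauling): H 2.20, S 2.58, Sr 0.95, In 1.78.
So from lowest to highest: Sr < In < H < S.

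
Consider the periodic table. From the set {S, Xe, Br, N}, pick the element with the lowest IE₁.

S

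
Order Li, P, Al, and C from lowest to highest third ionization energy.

Al, P, C, Li

The third ionization energy removes an electron from the +2 ion. For each element: Li²⁺ is already 1 electron into the core; P²⁺ still has 3 valence electrons; Al²⁺ still has 1 valence electron; C²⁺ still has 2 valence electrons.
Core electrons are held far more tightly than valence electrons, so Li tops the IE_3 order.
Valence configurations: P²⁺ [Ne]3s²3p¹, Al²⁺ [Ne]3s¹, C²⁺ [He]2s².
Approximate IE_3 values (kJ/mol): Li 11815, P 2914, Al 2745, C 4620.
Overall IE_3 order: Al < P < C < Li.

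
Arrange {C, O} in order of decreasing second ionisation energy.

IE_2 is the cost of taking one more electron from the +1 cation: C⁺ still has 3 valence electrons; O⁺ still has 5 valence electrons.
All are still removing valence electrons, so compare the +1 ions as you would atoms: IE_2 generally rises across a period (higher Z_eff) and falls down a group (larger shell), subject to the usual subshell exceptions.
Valence configurations: C⁺ [He]2s²2p¹, O⁺ [He]2s²2p³.
Tabulated IE_2 (kJ/mol): C 2353, O 3388.
Putting it together, IE_2: C < O.

O, C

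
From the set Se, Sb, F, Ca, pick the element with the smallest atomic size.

F is in period 2, group 17; Ca is in period 4, group 2; Se is in period 4, group 16; Sb is in period 5, group 15.
Atomic radius shrinks across a period as nuclear charge pulls the same shell inward, and grows down a group as new shells are added.
Neither a single period nor a single group — weigh both effects.
Se > F: both effects reinforce here, so Se is clearly the larger of the two.
Sb > Se: both effects reinforce here, so Sb is clearly the larger of the two.
Ca > Sb: period and group pull opposite ways; the across-period shift dominates (171 vs 140 pm).
For reference (pm): F 64, Ca 171, Se 116, Sb 140.
The smallest atomic size among these belongs to F.

F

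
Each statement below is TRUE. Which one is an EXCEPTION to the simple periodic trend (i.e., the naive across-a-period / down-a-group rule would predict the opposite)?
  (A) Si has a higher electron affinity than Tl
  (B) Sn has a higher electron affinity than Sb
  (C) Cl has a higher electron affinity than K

The general trend: electron affinity increases across a period and decreases down a group.
(A) Si (period 3, group 14) vs Tl (period 6, group 13): the stated order agrees with the simple trend.
(B) Sn (period 5, group 14) vs Sb (period 5, group 15): the stated order contradicts the simple trend.
(C) Cl (period 3, group 17) vs K (period 4, group 1): the stated order agrees with the simple trend.
The exception is (B): adding an electron to Sb's half-filled 5p³ is unfavourable, so Sn has the more exothermic EA.

(B)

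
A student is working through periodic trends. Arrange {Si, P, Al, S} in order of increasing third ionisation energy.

IE_3 is the cost of taking one more electron from the +2 cation: Si²⁺ still has 2 valence electrons; P²⁺ still has 3 valence electrons; Al²⁺ still has 1 valence electron; S²⁺ still has 4 valence electrons.
All are still removing valence electrons, so compare the +2 ions as you would atoms: IE_3 generally rises across a period (higher Z_eff) and falls down a group (larger shell), subject to the usual subshell exceptions.
Valence configurations: Si²⁺ [Ne]3s², P²⁺ [Ne]3s²3p¹, Al²⁺ [Ne]3s¹, S²⁺ [Ne]3s²3p².
P²⁺ loses a lone 3p electron whereas Si²⁺ must break into a filled 3s² pair, so IE_3(Si) > IE_3(P) even though P has the higher nuclear charge.
Tabulated IE_3 (kJ/mol): Si 3232, P 2914, Al 2745, S 3357.
Hence IE_3: Al < P < Si < S.

Al < P < Si < S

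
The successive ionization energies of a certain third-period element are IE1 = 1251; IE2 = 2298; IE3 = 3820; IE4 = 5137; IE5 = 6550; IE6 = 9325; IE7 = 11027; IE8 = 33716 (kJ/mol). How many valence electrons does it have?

Look for the largest jump between consecutive ionization energies: IE8/IE7 ≈ 3.1, far larger than any earlier ratio.
That jump marks the point where a core electron is being removed. So the atom has 7 valence electrons.

7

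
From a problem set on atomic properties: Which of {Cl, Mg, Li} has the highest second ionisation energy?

Li

After 1 electron has been removed, what remains? Cl⁺ still has 6 valence electrons; Mg⁺ still has 1 valence electron; Li⁺ is the bare [He] core.
Core electrons are held far more tightly than valence electrons, so Li tops the IE_2 order.
Valence configurations: Cl⁺ [Ne]3s²3p⁴, Mg⁺ [Ne]3s¹.
Tabulated IE_2 (kJ/mol): Cl 2298, Mg 1451, Li 7298.
Putting it together, IE_2: Mg < Cl < Li.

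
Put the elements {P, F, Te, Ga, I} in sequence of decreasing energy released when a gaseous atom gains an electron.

F is in period 2, group 17; P is in period 3, group 15; Ga is in period 4, group 13; Te is in period 5, group 16; I is in period 5, group 17.
Atoms with high Z_eff and room in the valence shell (especially the halogens) have the most exothermic electron affinities.
Here both period and group differ, so the two effects have to be weighed against each other.
P > Ga: both effects reinforce here, so P is clearly the higher of the two.
Te > P: the two effects oppose for this pair; the across-period effect wins (190 vs 72 kJ/mol).
I > Te: I lies to the right of Te in period 5, so the across-period effect alone puts I higher.
F > I: F sits above I in group 17, so the down-group effect alone puts F higher.
Tabulated electron affinity (kJ/mol): F 328, P 72, Ga 29, Te 190, I 295.
So from highest to lowest: F > I > Te > P > Ga.

F > I > Te > P > Ga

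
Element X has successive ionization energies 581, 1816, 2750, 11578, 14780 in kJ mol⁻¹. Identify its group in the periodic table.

Group 13

Look for the largest jump between consecutive ionization energies: IE4/IE3 ≈ 4.2, far larger than any earlier ratio.
That jump marks the point where a core electron is being removed. So the atom has 3 valence electrons.
A main-group element with 3 valence electrons is in group 13.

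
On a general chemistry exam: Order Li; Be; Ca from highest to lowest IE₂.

IE_2 is the cost of taking one more electron from the +1 cation: Li⁺ is the bare [He] core; Be⁺ still has 1 valence electron; Ca⁺ still has 1 valence electron.
Core electrons are held far more tightly than valence electrons, so Li tops the IE_2 order.
Valence configurations: Be⁺ [He]2s¹, Ca⁺ [Ar]4s¹.
Tabulated IE_2 (kJ/mol): Li 7298, Be 1757, Ca 1145.
Putting it together, IE_2: Ca < Be < Li.

Li > Be > Ca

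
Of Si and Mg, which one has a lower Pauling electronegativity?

Mg

Mg is in period 3, group 2; Si is in period 3, group 14.
EN rises left→right (higher Z_eff, smaller atoms) and falls top→bottom (larger, more shielded atoms).
All lie in period 3, so electronegativity increases left to right.
So Mg has the lower Pauling electronegativity (Mg < Si).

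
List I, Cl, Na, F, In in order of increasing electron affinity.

F is in period 2, group 17; Na is in period 3, group 1; Cl is in period 3, group 17; In is in period 5, group 13; I is in period 5, group 17.
EA tends to increase across a period and decrease down a group, though the pattern is less regular than for IE or radius.
Here both period and group differ, so the two effects have to be weighed against each other.
Na > In: the two effects oppose for this pair; the down-group effect wins (53 vs 29 kJ/mol).
I > Na: the two effects oppose for this pair; the across-period effect wins (295 vs 53 kJ/mol).
F > I: they share group 17; the group trend gives F the larger value.
Cl > F: this pair runs against the simple trend — see the exception note.
Note the exception: Cl has a higher electron affinity than F, contrary to the simple trend — F's small 2p subshell makes the incoming electron feel strong e⁻–e⁻ repulsion, so Cl actually releases more energy on gaining an electron.
Tabulated electron affinity (kJ/mol): F 328, Na 53, Cl 349, In 29, I 295.
So from lowest to highest: In < Na < I < F < Cl.

In, Na, I, F, Cl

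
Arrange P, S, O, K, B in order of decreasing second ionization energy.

O > K > B > S > P

Consider each +1 ion: P⁺ still has 4 valence electrons; S⁺ still has 5 valence electrons; O⁺ still has 5 valence electrons; K⁺ is the bare [Ar] core; B⁺ still has 2 valence electrons.
Usually core removal costs more than valence removal, but here the competition is close: a tightly held n=2 valence electron can cost more to remove than an n=3 core electron, so the actual values have to decide it.
Valence configurations: P⁺ [Ne]3s²3p², S⁺ [Ne]3s²3p³, O⁺ [He]2s²2p³, B⁺ [He]2s².
Approximate IE_2 values (kJ/mol): P 1907, S 2252, O 3388, K 3052, B 2427.
Putting it together, IE_2: P < S < B < K < O.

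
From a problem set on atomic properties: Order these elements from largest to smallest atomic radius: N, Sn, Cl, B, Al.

Sn > Al > Cl > B > N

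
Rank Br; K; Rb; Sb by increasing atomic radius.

K is in period 4, group 1; Br is in period 4, group 17; Rb is in period 5, group 1; Sb is in period 5, group 15.
Across a period the added protons contract the valence shell; down a group each new principal shell makes the atom larger.
Here both period and group differ, so the two effects have to be weighed against each other.
Sb > Br: relative to Br, both the across-period and down-group shifts push Sb's atomic radius up.
K > Sb: the two effects oppose for this pair; the across-period effect wins (196 vs 140 pm).
Rb > K: Rb sits below K in group 1, so the down-group effect alone puts Rb larger.
Approximate values (pm): K 196, Br 114, Rb 210, Sb 140.
So from smallest to largest: Br < Sb < K < Rb.

Br < Sb < K < Rb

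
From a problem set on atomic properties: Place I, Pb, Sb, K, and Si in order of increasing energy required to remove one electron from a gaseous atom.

K < Pb < Si < Sb < I

Si is in period 3, group 14; K is in period 4, group 1; Sb is in period 5, group 15; I is in period 5, group 17; Pb is in period 6, group 14.
First ionization energy rises across a period (greater Z_eff holds electrons more tightly) and falls down a group (valence electrons are farther from the nucleus).
Neither a single period nor a single group — weigh both effects.
Pb > K: period and group pull opposite ways; the across-period shift dominates (716 vs 419 kJ/mol).
Si > Pb: Si sits above Pb in group 14, so the down-group effect alone puts Si higher.
Sb > Si: period and group pull opposite ways; the across-period shift dominates (831 vs 786 kJ/mol).
I > Sb: I lies to the right of Sb in period 5, so the across-period effect alone puts I higher.
For reference (kJ/mol): Si 786, K 419, Sb 831, I 1008, Pb 716.
So from lowest to highest: K < Pb < Si < Sb < I.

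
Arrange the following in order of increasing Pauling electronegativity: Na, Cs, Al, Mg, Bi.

Cs < Na < Mg < Al < Bi

Na is in period 3, group 1; Mg is in period 3, group 2; Al is in period 3, group 13; Cs is in period 6, group 1; Bi is in period 6, group 15.
EN rises left→right (higher Z_eff, smaller atoms) and falls top→bottom (larger, more shielded atoms).
Neither a single period nor a single group — weigh both effects.
Na > Cs: they share group 1; the group trend gives Na the larger value.
Mg > Na: Mg lies to the right of Na in period 3, so the across-period effect alone puts Mg higher.
Al > Mg: both are in period 3; the period trend gives Al the larger value.
Bi > Al: period and group pull opposite ways; the across-period shift dominates (2.02 vs 1.61).
Tabulated electronegativity (Pauling): Na 0.93, Mg 1.31, Al 1.61, Cs 0.79, Bi 2.02.
So from lowest to highest: Cs < Na < Mg < Al < Bi.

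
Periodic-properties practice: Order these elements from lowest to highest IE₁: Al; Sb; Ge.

Al, Ge, Sb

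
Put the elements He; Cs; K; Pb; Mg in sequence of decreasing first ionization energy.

He > Mg > Pb > K > Cs

He is in period 1, group 18; Mg is in period 3, group 2; K is in period 4, group 1; Cs is in period 6, group 1; Pb is in period 6, group 14.
Across a period the outer electron is held more tightly (higher IE₁); down a group it sits in a higher shell, more shielded, and comes off more easily.
These span different periods and groups, so the two trends combine.
K > Cs: K sits above Cs in group 1, so the down-group effect alone puts K higher.
Pb > K: the two effects oppose for this pair; the across-period effect wins (716 vs 419 kJ/mol).
Mg > Pb: the two effects oppose for this pair; the down-group effect wins (738 vs 716 kJ/mol).
He > Mg: both effects reinforce here, so He is clearly the higher of the two.
Approximate values (kJ/mol): He 2372, Mg 738, K 419, Cs 376, Pb 716.
So from highest to lowest: He > Mg > Pb > K > Cs.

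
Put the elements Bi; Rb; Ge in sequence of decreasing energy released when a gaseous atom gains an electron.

Ge > Bi > Rb

Ge is in period 4, group 14; Rb is in period 5, group 1; Bi is in period 6, group 15.
Adding an electron releases more energy for atoms nearer the top right (short of the noble gases).
Neither a single period nor a single group — weigh both effects.
Bi > Rb: period and group pull opposite ways; the across-period shift dominates (91 vs 47 kJ/mol).
Ge > Bi: period and group pull opposite ways; the down-group shift dominates (119 vs 91 kJ/mol).
Tabulated electron affinity (kJ/mol): Ge 119, Rb 47, Bi 91.
So from highest to lowest: Ge > Bi > Rb.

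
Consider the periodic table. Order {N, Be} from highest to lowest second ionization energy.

After 1 electron has been removed, what remains? N⁺ still has 4 valence electrons; Be⁺ still has 1 valence electron.
All are still removing valence electrons, so compare the +1 ions as you would atoms: IE_2 generally rises across a period (higher Z_eff) and falls down a group (larger shell), subject to the usual subshell exceptions.
Valence configurations: N⁺ [He]2s²2p², Be⁺ [He]2s¹.
Tabulated IE_2 (kJ/mol): N 2856, Be 1757.
Hence IE_2: Be < N.

N > Be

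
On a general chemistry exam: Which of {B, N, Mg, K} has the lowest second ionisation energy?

Mg

IE_2 is the cost of taking one more electron from the +1 cation: B⁺ still has 2 valence electrons; N⁺ still has 4 valence electrons; Mg⁺ still has 1 valence electron; K⁺ is the bare [Ar] core.
Breaking into a closed-shell core is much more expensive than removing a leftover valence electron — K has the largest IE_2 here.
Valence configurations: B⁺ [He]2s², N⁺ [He]2s²2p², Mg⁺ [Ne]3s¹.
The numbers (kJ/mol): B 2427, N 2856, Mg 1451, K 3052.
Hence IE_2: Mg < B < N < K.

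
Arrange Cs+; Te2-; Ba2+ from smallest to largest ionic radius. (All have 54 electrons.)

All of these have 54 electrons, so size is governed by nuclear charge alone: the more protons, the stronger the pull on the same electron cloud, and the smaller the ion.
Nuclear charges: Ba2+ (Z=56), Cs+ (Z=55), Te2- (Z=52).
Smallest to largest: Ba2+ < Cs+ < Te2-.

Ba2+, Cs+, Te2-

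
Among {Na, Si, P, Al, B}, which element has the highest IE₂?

Na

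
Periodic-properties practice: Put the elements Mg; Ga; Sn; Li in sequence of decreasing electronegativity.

Li is in period 2, group 1; Mg is in period 3, group 2; Ga is in period 4, group 13; Sn is in period 5, group 14.
Smaller atoms with higher effective nuclear charge are more electronegative.
A diagonal step moves right (one effect) and down (the opposite effect) at once.
Mg > Li: the two effects oppose for this pair; the across-period effect wins (1.31 vs 0.98).
Ga > Mg: the two effects oppose for this pair; the across-period effect wins (1.81 vs 1.31).
Sn > Ga: period and group pull opposite ways; the across-period shift dominates (1.96 vs 1.81).
For reference (Pauling): Li 0.98, Mg 1.31, Ga 1.81, Sn 1.96.
So from highest to lowest: Sn > Ga > Mg > Li.

Sn, Ga, Mg, Li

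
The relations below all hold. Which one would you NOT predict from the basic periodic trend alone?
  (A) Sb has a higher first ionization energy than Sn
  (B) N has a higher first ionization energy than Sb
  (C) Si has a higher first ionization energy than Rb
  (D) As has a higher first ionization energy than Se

(D)

The general trend: first ionization energy increases across a period and decreases down a group.
(A) Sb (period 5, group 15) vs Sn (period 5, group 14): the stated order agrees with the simple trend.
(B) N (period 2, group 15) vs Sb (period 5, group 15): the stated order agrees with the simple trend.
(C) Si (period 3, group 14) vs Rb (period 5, group 1): the stated order agrees with the simple trend.
(D) As (period 4, group 15) vs Se (period 4, group 16): the stated order contradicts the simple trend.
The exception is (D): Se (4p⁴) ionizes more easily than half-filled As (4p³).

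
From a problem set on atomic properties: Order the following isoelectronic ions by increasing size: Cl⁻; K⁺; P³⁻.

K⁺ < Cl⁻ < P³⁻

All of these have 18 electrons, so size is governed by nuclear charge alone: the more protons, the stronger the pull on the same electron cloud, and the smaller the ion.
Nuclear charges: K⁺ (Z=19), Cl⁻ (Z=17), P³⁻ (Z=15).
Smallest to largest: K⁺ < Cl⁻ < P³⁻.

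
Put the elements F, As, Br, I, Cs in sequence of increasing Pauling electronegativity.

Cs, As, I, Br, F

F is in period 2, group 17; As is in period 4, group 15; Br is in period 4, group 17; I is in period 5, group 17; Cs is in period 6, group 1.
EN rises left→right (higher Z_eff, smaller atoms) and falls top→bottom (larger, more shielded atoms).
Neither a single period nor a single group — weigh both effects.
As > Cs: relative to Cs, both the across-period and down-group shifts push As's electronegativity up.
I > As: period and group pull opposite ways; the across-period shift dominates (2.66 vs 2.18).
Br > I: they share group 17; the group trend gives Br the larger value.
F > Br: they share group 17; the group trend gives F the larger value.
Tabulated electronegativity (Pauling): F 3.98, As 2.18, Br 2.96, I 2.66, Cs 0.79.
So from lowest to highest: Cs < As < I < Br < F.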